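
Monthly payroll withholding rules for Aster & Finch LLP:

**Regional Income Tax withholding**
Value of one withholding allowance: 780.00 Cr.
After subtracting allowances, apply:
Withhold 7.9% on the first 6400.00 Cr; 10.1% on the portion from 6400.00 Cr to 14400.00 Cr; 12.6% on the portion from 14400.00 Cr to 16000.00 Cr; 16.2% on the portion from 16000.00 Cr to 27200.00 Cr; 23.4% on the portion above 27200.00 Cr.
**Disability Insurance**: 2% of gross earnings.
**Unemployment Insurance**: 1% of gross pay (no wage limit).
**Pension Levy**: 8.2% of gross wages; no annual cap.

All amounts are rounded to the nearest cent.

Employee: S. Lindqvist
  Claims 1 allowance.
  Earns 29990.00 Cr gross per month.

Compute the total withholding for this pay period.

Regional Income Tax: taxable = 29990.00 Cr − 1×780.00 Cr = 29210.00 Cr
  3329.60 Cr + 23.4% × (29210.00 Cr − 27200.00 Cr) = 3329.60 Cr + 23.4% × 2010.00 Cr = 3799.94 Cr
Disability Insurance: 2% × 29990.00 Cr = 599.80 Cr
Unemployment Insurance: 1% × 29990.00 Cr = 299.90 Cr
Pension Levy: 8.2% × 29990.00 Cr = 2459.18 Cr
Total: 3799.94 Cr + 599.80 Cr + 299.90 Cr + 2459.18 Cr = 7158.82 Cr

7158.82 Cr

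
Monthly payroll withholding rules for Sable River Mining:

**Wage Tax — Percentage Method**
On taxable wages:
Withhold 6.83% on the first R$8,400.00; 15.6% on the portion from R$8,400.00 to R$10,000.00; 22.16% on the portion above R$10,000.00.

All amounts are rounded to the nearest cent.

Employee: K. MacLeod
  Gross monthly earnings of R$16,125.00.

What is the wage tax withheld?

R$2,180.62

Wage Tax: taxable = R$16,125.00
  R$823.32 + 22.16% × (R$16,125.00 − R$10,000.00) = R$823.32 + 22.16% × R$6,125.00 = R$2,180.62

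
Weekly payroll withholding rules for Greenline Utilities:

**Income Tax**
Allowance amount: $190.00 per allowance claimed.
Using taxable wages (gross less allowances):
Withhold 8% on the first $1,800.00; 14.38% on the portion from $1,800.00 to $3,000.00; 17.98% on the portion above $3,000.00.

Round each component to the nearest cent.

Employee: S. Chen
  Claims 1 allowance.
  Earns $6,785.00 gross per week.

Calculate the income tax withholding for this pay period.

Income Tax: taxable = $6,785.00 − 1×$190.00 = $6,595.00
  $316.56 + 17.98% × ($6,595.00 − $3,000.00) = $316.56 + 17.98% × $3,595.00 = $962.94

$962.94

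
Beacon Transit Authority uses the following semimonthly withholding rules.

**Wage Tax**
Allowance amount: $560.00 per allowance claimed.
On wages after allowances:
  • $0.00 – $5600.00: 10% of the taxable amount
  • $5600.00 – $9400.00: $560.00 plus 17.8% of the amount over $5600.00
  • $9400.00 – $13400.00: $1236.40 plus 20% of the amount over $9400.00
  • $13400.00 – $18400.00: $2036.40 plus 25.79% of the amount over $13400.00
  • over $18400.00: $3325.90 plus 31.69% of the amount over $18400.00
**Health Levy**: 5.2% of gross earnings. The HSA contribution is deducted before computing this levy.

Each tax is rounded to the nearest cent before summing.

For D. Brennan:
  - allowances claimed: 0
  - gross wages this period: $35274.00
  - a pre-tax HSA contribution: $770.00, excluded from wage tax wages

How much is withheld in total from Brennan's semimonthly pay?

Wage Tax: taxable = $35274.00 − $770.00 = $34504.00
  $3325.90 + 31.69% × ($34504.00 − $18400.00) = $3325.90 + 31.69% × $16104.00 = $8429.26
Health Levy: 5.2% × $34504.00 = $1794.21
Total: $8429.26 + $1794.21 = $10223.47

$10223.47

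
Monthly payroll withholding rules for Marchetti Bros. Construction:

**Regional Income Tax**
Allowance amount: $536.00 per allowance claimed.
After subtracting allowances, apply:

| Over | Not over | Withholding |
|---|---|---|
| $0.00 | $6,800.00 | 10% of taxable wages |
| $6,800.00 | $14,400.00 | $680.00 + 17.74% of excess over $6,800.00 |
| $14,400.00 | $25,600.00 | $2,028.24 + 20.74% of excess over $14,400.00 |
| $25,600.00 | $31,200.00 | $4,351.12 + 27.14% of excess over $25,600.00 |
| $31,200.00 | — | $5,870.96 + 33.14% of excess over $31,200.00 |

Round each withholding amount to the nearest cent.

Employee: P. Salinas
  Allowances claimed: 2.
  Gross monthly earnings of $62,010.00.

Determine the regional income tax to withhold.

Regional Income Tax: taxable = $62,010.00 − 2×$536.00 = $60,938.00
  $5,870.96 + 33.14% × ($60,938.00 − $31,200.00) = $5,870.96 + 33.14% × $29,738.00 = $15,726.13

$15,726.13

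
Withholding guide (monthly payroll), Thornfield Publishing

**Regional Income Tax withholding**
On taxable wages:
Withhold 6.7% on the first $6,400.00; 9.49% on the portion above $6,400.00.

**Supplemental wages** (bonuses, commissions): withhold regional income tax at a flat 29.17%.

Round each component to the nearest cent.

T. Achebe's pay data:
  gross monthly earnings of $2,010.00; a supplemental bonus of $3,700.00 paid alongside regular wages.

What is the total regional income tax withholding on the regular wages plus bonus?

Regional Income Tax: taxable = $2,010.00
  6.7% × $2,010.00 = $134.67
Supplemental (29.17% flat on bonus): 29.17% × $3,700.00 = $1,079.29
Total regional income tax: $134.67 + $1,079.29 = $1,213.96

$1,213.96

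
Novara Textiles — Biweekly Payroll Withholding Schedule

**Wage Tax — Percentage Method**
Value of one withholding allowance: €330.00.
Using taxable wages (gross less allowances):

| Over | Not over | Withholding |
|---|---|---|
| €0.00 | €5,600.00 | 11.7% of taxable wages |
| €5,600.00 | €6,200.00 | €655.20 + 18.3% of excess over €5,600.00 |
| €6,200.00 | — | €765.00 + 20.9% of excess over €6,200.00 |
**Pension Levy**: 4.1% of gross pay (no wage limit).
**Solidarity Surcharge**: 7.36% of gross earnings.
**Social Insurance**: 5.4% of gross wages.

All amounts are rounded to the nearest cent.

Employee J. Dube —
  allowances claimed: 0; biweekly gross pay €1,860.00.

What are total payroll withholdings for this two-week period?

Wage Tax: taxable = €1,860.00
  11.7% × €1,860.00 = €217.62
Pension Levy: 4.1% × €1,860.00 = €76.26
Solidarity Surcharge: 7.36% × €1,860.00 = €136.90
Social Insurance: 5.4% × €1,860.00 = €100.44
Total: €217.62 + €76.26 + €136.90 + €100.44 = €531.22

€531.22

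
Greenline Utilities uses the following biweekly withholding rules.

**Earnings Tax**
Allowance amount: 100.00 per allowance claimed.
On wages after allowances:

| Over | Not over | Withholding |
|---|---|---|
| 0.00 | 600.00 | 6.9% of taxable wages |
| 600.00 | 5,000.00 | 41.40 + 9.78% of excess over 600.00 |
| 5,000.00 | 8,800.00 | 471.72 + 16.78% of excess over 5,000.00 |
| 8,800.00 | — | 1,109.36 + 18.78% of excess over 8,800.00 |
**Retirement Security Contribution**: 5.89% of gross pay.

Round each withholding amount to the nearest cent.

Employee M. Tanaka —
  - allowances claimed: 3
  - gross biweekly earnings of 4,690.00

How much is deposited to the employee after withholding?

Earnings Tax: taxable = 4,690.00 − 3×100.00 = 4,390.00
  41.40 + 9.78% × (4,390.00 − 600.00) = 41.40 + 9.78% × 3,790.00 = 412.06
Retirement Security Contribution: 5.89% × 4,690.00 = 276.24
Total withheld: 412.06 + 276.24 = 688.30
Net pay: 4,690.00 − 688.30 = 4,001.70

4,001.70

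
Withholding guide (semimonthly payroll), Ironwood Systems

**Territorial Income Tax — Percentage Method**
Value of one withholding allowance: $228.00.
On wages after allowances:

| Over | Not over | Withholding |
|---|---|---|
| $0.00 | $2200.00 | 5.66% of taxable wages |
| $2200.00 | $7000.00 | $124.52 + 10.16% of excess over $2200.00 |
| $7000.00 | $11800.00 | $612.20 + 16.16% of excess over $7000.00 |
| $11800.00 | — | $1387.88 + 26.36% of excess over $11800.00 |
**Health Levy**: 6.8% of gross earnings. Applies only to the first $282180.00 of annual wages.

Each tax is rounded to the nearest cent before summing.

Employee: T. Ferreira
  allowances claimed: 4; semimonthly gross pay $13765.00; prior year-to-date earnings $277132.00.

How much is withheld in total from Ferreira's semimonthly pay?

Territorial Income Tax: taxable = $13765.00 − 4×$228.00 = $12853.00
  $1387.88 + 26.36% × ($12853.00 − $11800.00) = $1387.88 + 26.36% × $1053.00 = $1665.45
Health Levy: cap $282180.00 − YTD $277132.00 = $5048.00 subject; 6.8% × $5048.00 = $343.26
Total: $1665.45 + $343.26 = $2008.71

$2008.71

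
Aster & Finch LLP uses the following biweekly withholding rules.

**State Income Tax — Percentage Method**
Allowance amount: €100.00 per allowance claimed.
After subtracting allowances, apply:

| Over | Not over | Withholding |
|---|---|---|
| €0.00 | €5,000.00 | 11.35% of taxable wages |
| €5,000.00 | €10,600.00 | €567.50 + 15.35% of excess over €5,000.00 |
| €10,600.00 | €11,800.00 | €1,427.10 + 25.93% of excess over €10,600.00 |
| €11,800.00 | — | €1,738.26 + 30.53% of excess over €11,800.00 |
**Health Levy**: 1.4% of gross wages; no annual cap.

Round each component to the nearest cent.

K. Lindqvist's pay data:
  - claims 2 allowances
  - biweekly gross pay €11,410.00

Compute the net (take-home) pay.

€9,664.99

State Income Tax: taxable = €11,410.00 − 2×€100.00 = €11,210.00
  €1,427.10 + 25.93% × (€11,210.00 − €10,600.00) = €1,427.10 + 25.93% × €610.00 = €1,585.27
Health Levy: 1.4% × €11,410.00 = €159.74
Total withheld: €1,585.27 + €159.74 = €1,745.01
Net pay: €11,410.00 − €1,745.01 = €9,664.99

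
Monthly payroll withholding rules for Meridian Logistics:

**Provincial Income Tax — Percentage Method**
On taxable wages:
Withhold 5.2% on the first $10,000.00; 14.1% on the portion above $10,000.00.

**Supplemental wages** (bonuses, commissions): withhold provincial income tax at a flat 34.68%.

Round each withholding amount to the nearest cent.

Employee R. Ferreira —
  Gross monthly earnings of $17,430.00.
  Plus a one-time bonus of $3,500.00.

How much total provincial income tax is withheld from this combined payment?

$2,781.43

Provincial Income Tax: taxable = $17,430.00
  $520.00 + 14.1% × ($17,430.00 − $10,000.00) = $520.00 + 14.1% × $7,430.00 = $1,567.63
Supplemental (34.68% flat on bonus): 34.68% × $3,500.00 = $1,213.80
Total provincial income tax: $1,567.63 + $1,213.80 = $2,781.43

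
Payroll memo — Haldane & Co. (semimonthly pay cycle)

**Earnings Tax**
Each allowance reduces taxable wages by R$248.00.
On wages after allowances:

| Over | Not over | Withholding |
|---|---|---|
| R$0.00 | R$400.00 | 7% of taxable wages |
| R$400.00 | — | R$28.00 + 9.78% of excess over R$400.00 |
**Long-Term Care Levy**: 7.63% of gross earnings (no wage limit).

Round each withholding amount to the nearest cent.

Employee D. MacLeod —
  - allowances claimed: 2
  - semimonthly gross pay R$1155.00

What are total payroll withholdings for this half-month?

Earnings Tax: taxable = R$1155.00 − 2×R$248.00 = R$659.00
  R$28.00 + 9.78% × (R$659.00 − R$400.00) = R$28.00 + 9.78% × R$259.00 = R$53.33
Long-Term Care Levy: 7.63% × R$1155.00 = R$88.13
Total: R$53.33 + R$88.13 = R$141.46

R$141.46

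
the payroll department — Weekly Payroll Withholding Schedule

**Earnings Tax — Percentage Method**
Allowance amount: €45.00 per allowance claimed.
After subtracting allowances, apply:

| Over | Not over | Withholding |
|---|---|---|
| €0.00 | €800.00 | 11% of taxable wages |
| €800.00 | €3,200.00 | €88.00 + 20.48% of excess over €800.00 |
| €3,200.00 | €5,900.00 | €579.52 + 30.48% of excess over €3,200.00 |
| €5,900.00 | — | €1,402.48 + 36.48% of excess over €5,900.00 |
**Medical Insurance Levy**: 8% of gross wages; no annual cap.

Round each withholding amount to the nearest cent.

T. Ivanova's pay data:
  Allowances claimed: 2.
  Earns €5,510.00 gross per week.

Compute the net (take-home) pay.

Earnings Tax: taxable = €5,510.00 − 2×€45.00 = €5,420.00
  €579.52 + 30.48% × (€5,420.00 − €3,200.00) = €579.52 + 30.48% × €2,220.00 = €1,256.18
Medical Insurance Levy: 8% × €5,510.00 = €440.80
Total withheld: €1,256.18 + €440.80 = €1,696.98
Net pay: €5,510.00 − €1,696.98 = €3,813.02

€3,813.02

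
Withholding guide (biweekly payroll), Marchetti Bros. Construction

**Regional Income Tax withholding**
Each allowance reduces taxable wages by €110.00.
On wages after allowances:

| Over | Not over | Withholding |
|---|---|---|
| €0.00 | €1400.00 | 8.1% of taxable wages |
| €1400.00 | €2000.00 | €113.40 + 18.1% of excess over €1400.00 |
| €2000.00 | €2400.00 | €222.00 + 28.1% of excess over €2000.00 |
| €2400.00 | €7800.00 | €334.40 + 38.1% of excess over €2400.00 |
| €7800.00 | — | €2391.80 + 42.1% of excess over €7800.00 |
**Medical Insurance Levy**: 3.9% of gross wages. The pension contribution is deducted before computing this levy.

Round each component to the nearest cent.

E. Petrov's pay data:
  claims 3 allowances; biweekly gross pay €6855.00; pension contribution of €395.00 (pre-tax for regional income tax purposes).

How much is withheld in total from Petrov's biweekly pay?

€2007.47

Regional Income Tax: taxable = €6855.00 − €395.00 − 3×€110.00 = €6130.00
  €334.40 + 38.1% × (€6130.00 − €2400.00) = €334.40 + 38.1% × €3730.00 = €1755.53
Medical Insurance Levy: 3.9% × €6460.00 = €251.94
Total: €1755.53 + €251.94 = €2007.47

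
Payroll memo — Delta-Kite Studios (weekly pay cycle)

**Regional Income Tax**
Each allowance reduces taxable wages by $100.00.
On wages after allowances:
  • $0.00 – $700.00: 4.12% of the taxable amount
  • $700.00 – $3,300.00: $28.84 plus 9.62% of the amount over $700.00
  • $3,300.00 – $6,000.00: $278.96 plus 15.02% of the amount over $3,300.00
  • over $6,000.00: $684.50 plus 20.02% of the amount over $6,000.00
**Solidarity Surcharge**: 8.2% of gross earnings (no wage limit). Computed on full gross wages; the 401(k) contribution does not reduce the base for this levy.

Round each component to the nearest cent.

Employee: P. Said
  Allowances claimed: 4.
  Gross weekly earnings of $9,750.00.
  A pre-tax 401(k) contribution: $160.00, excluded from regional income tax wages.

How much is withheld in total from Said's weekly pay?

$2,122.64

Regional Income Tax: taxable = $9,750.00 − $160.00 − 4×$100.00 = $9,190.00
  $684.50 + 20.02% × ($9,190.00 − $6,000.00) = $684.50 + 20.02% × $3,190.00 = $1,323.14
Solidarity Surcharge: 8.2% × $9,750.00 = $799.50
Total: $1,323.14 + $799.50 = $2,122.64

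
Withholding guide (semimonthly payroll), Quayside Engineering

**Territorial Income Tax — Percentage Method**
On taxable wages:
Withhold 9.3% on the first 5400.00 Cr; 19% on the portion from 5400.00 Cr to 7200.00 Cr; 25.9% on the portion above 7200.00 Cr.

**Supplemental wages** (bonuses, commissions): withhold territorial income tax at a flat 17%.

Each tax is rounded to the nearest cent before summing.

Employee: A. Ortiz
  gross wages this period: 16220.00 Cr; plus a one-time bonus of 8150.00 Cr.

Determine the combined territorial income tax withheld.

4565.88 Cr

Territorial Income Tax: taxable = 16220.00 Cr
  844.20 Cr + 25.9% × (16220.00 Cr − 7200.00 Cr) = 844.20 Cr + 25.9% × 9020.00 Cr = 3180.38 Cr
Supplemental (17% flat on bonus): 17% × 8150.00 Cr = 1385.50 Cr
Total territorial income tax: 3180.38 Cr + 1385.50 Cr = 4565.88 Cr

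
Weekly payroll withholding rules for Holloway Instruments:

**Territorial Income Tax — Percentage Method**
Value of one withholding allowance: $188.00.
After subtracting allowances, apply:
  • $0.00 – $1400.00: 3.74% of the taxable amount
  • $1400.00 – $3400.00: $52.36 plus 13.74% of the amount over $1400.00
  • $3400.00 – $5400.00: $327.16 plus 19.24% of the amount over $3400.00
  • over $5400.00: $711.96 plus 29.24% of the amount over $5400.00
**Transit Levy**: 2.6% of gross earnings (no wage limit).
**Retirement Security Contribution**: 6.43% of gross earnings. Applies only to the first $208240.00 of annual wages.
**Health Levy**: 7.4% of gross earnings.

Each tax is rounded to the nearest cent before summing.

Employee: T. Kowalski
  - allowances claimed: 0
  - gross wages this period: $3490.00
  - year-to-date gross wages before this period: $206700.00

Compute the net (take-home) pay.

Territorial Income Tax: taxable = $3490.00
  $327.16 + 19.24% × ($3490.00 − $3400.00) = $327.16 + 19.24% × $90.00 = $344.48
Transit Levy: 2.6% × $3490.00 = $90.74
Retirement Security Contribution: cap $208240.00 − YTD $206700.00 = $1540.00 subject; 6.43% × $1540.00 = $99.02
Health Levy: 7.4% × $3490.00 = $258.26
Total withheld: $344.48 + $90.74 + $99.02 + $258.26 = $792.50
Net pay: $3490.00 − $792.50 = $2697.50

$2697.50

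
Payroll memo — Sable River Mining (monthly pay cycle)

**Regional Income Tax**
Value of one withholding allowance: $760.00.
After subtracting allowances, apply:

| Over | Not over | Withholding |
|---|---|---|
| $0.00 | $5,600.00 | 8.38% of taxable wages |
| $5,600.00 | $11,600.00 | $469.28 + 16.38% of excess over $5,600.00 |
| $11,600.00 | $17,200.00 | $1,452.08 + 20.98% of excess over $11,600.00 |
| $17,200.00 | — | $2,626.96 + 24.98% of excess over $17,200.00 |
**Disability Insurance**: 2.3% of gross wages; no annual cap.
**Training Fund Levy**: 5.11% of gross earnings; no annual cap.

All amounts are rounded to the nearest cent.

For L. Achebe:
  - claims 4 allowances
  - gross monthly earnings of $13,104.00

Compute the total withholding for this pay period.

Regional Income Tax: taxable = $13,104.00 − 4×$760.00 = $10,064.00
  $469.28 + 16.38% × ($10,064.00 − $5,600.00) = $469.28 + 16.38% × $4,464.00 = $1,200.48
Disability Insurance: 2.3% × $13,104.00 = $301.39
Training Fund Levy: 5.11% × $13,104.00 = $669.61
Total: $1,200.48 + $301.39 + $669.61 = $2,171.48

$2,171.48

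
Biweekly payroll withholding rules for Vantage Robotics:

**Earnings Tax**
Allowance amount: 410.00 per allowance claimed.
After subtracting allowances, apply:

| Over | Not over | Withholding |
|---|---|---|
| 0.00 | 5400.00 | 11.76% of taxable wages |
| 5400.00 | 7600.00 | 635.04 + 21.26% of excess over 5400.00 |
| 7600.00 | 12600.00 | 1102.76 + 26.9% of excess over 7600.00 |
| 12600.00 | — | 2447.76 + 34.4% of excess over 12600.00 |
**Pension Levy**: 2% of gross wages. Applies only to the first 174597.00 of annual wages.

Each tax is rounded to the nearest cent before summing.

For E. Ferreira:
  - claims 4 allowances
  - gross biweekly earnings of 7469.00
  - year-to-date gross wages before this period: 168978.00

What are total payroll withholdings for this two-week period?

838.63

Earnings Tax: taxable = 7469.00 − 4×410.00 = 5829.00
  635.04 + 21.26% × (5829.00 − 5400.00) = 635.04 + 21.26% × 429.00 = 726.25
Pension Levy: cap 174597.00 − YTD 168978.00 = 5619.00 subject; 2% × 5619.00 = 112.38
Total: 726.25 + 112.38 = 838.63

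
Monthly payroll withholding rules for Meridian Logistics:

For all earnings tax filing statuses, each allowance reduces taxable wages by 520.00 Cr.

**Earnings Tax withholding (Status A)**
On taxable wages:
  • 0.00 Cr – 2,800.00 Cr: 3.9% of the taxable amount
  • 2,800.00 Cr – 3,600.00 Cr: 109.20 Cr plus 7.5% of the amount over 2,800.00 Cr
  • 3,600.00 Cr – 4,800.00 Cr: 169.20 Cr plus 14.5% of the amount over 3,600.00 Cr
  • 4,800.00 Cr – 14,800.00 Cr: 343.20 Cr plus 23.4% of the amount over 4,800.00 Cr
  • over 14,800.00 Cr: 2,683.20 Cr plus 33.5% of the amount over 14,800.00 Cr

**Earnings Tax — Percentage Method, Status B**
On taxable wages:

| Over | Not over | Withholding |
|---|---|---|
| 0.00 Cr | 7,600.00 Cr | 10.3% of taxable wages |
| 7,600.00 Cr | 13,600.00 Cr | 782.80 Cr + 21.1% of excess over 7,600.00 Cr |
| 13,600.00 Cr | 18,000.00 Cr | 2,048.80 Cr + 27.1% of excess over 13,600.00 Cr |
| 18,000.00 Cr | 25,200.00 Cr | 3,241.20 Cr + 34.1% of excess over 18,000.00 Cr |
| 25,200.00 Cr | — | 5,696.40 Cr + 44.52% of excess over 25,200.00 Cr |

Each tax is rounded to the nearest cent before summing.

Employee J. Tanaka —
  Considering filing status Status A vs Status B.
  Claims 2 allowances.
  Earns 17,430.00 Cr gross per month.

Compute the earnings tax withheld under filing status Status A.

3,215.85 Cr

Earnings Tax (Status A): taxable = 17,430.00 Cr − 2×520.00 Cr = 16,390.00 Cr
  2,683.20 Cr + 33.5% × (16,390.00 Cr − 14,800.00 Cr) = 2,683.20 Cr + 33.5% × 1,590.00 Cr = 3,215.85 Cr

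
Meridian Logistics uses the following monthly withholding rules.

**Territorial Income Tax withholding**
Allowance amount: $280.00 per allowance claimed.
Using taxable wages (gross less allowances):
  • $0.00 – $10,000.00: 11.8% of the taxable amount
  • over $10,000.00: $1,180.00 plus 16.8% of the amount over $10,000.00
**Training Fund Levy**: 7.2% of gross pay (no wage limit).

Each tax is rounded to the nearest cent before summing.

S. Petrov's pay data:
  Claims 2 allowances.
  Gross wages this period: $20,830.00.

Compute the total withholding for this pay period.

Territorial Income Tax: taxable = $20,830.00 − 2×$280.00 = $20,270.00
  $1,180.00 + 16.8% × ($20,270.00 − $10,000.00) = $1,180.00 + 16.8% × $10,270.00 = $2,905.36
Training Fund Levy: 7.2% × $20,830.00 = $1,499.76
Total: $2,905.36 + $1,499.76 = $4,405.12

$4,405.12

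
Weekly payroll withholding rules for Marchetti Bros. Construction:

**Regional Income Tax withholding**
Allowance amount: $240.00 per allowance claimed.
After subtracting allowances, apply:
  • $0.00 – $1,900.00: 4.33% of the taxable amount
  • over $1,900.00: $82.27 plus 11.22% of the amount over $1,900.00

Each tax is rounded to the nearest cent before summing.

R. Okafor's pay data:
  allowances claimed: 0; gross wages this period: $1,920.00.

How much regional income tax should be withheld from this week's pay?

Regional Income Tax: taxable = $1,920.00
  $82.27 + 11.22% × ($1,920.00 − $1,900.00) = $82.27 + 11.22% × $20.00 = $84.51

$84.51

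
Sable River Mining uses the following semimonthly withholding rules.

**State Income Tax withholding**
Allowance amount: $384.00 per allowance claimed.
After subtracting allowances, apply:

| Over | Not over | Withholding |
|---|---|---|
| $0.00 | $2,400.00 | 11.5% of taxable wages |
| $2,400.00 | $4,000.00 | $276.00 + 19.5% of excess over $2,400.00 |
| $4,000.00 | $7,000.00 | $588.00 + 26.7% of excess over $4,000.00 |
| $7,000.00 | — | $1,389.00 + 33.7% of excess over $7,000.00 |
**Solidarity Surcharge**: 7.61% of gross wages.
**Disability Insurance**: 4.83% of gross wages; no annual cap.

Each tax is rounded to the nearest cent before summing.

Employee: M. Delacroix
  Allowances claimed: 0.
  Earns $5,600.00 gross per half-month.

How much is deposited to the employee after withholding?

State Income Tax: taxable = $5,600.00
  $588.00 + 26.7% × ($5,600.00 − $4,000.00) = $588.00 + 26.7% × $1,600.00 = $1,015.20
Solidarity Surcharge: 7.61% × $5,600.00 = $426.16
Disability Insurance: 4.83% × $5,600.00 = $270.48
Total withheld: $1,015.20 + $426.16 + $270.48 = $1,711.84
Net pay: $5,600.00 − $1,711.84 = $3,888.16

$3,888.16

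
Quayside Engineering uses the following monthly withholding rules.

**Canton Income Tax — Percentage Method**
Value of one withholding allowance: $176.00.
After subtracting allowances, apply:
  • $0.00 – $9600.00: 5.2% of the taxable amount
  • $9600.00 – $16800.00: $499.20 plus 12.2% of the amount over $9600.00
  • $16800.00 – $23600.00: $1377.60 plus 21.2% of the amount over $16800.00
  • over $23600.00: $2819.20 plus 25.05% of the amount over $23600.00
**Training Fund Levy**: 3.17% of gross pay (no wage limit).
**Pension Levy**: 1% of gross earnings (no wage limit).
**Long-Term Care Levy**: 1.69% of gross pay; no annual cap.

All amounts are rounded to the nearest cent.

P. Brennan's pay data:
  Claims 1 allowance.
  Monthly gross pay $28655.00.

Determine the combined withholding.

$5720.57

Canton Income Tax: taxable = $28655.00 − 1×$176.00 = $28479.00
  $2819.20 + 25.05% × ($28479.00 − $23600.00) = $2819.20 + 25.05% × $4879.00 = $4041.39
Training Fund Levy: 3.17% × $28655.00 = $908.36
Pension Levy: 1% × $28655.00 = $286.55
Long-Term Care Levy: 1.69% × $28655.00 = $484.27
Total: $4041.39 + $908.36 + $286.55 + $484.27 = $5720.57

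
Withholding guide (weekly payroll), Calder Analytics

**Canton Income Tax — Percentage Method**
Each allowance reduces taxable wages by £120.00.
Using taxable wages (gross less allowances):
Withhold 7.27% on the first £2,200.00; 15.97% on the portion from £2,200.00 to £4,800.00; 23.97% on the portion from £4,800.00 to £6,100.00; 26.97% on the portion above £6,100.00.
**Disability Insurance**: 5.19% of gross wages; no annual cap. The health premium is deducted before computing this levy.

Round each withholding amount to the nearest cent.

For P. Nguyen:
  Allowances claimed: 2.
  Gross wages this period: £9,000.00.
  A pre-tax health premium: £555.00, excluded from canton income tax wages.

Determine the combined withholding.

Canton Income Tax: taxable = £9,000.00 − £555.00 − 2×£120.00 = £8,205.00
  £886.77 + 26.97% × (£8,205.00 − £6,100.00) = £886.77 + 26.97% × £2,105.00 = £1,454.49
Disability Insurance: 5.19% × £8,445.00 = £438.30
Total: £1,454.49 + £438.30 = £1,892.79

£1,892.79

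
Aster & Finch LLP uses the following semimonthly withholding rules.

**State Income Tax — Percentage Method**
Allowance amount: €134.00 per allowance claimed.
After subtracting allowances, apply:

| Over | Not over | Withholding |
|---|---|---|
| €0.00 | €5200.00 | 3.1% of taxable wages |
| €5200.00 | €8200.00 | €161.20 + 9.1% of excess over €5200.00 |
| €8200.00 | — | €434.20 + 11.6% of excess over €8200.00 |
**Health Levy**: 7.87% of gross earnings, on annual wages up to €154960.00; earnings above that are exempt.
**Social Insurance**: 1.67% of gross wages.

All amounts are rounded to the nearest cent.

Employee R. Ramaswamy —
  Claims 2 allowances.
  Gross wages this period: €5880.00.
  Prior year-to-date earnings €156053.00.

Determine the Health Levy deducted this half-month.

€0.00

Health Levy: YTD €156053.00 ≥ cap €154960.00 → €0.00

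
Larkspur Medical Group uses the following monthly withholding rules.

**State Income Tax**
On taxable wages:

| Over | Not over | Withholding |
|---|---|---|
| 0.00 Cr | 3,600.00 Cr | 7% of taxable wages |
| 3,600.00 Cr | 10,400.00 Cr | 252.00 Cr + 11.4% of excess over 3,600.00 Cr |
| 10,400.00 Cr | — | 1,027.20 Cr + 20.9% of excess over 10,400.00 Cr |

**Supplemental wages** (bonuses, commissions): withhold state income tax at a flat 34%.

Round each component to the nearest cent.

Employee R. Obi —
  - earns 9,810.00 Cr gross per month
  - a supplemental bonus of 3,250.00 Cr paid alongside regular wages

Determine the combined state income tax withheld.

State Income Tax: taxable = 9,810.00 Cr
  252.00 Cr + 11.4% × (9,810.00 Cr − 3,600.00 Cr) = 252.00 Cr + 11.4% × 6,210.00 Cr = 959.94 Cr
Supplemental (34% flat on bonus): 34% × 3,250.00 Cr = 1,105.00 Cr
Total state income tax: 959.94 Cr + 1,105.00 Cr = 2,064.94 Cr

2,064.94 Cr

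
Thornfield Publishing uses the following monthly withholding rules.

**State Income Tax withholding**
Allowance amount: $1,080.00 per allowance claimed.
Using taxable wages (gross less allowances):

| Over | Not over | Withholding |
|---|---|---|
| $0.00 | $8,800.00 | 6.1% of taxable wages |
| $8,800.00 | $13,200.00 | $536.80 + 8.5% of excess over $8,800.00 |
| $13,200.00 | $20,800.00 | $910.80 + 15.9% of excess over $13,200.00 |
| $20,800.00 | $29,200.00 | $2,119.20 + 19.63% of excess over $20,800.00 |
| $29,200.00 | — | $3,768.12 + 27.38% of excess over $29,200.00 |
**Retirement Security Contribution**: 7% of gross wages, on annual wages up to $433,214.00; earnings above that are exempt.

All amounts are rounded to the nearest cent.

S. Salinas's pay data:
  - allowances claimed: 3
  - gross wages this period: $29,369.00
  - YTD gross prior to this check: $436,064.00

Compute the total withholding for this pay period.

$3,165.28

State Income Tax: taxable = $29,369.00 − 3×$1,080.00 = $26,129.00
  $2,119.20 + 19.63% × ($26,129.00 − $20,800.00) = $2,119.20 + 19.63% × $5,329.00 = $3,165.28
Retirement Security Contribution: YTD $436,064.00 ≥ cap $433,214.00 → $0.00
Total: $3,165.28 + $0.00 = $3,165.28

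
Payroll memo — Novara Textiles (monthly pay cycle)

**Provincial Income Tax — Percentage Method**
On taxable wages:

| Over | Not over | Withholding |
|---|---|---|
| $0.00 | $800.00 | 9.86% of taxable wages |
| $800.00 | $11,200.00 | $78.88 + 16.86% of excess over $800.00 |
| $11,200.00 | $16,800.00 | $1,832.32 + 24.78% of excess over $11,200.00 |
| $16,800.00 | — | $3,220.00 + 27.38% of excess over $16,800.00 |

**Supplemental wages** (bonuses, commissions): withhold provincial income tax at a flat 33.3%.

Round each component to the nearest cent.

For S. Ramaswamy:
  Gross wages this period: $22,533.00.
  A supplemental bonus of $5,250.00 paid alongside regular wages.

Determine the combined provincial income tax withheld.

$6,537.95

Provincial Income Tax: taxable = $22,533.00
  $3,220.00 + 27.38% × ($22,533.00 − $16,800.00) = $3,220.00 + 27.38% × $5,733.00 = $4,789.70
Supplemental (33.3% flat on bonus): 33.3% × $5,250.00 = $1,748.25
Total provincial income tax: $4,789.70 + $1,748.25 = $6,537.95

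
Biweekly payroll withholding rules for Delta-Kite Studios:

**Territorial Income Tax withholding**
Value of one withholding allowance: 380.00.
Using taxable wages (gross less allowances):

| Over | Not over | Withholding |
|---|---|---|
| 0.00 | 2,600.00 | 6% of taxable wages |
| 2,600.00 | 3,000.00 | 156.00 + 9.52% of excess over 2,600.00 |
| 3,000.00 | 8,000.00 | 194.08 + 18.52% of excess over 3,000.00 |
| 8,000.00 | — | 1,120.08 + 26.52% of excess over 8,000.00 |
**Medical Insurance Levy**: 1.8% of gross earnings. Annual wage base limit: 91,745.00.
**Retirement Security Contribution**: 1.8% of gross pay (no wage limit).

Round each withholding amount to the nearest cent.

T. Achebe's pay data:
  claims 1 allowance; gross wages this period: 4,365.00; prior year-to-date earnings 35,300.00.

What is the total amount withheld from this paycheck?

Territorial Income Tax: taxable = 4,365.00 − 1×380.00 = 3,985.00
  194.08 + 18.52% × (3,985.00 − 3,000.00) = 194.08 + 18.52% × 985.00 = 376.50
Medical Insurance Levy: 1.8% × 4,365.00 = 78.57
Retirement Security Contribution: 1.8% × 4,365.00 = 78.57
Total: 376.50 + 78.57 + 78.57 = 533.64

533.64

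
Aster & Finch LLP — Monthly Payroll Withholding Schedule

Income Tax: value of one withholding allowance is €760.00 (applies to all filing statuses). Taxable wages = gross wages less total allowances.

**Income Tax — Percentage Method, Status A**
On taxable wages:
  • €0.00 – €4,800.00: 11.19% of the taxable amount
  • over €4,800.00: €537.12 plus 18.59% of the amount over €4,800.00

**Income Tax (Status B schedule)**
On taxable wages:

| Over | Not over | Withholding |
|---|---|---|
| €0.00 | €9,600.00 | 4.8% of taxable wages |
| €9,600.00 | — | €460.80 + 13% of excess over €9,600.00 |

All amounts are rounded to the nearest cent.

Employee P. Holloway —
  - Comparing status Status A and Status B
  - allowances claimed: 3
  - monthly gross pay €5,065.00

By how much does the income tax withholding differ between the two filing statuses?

€177.96

Income Tax (Status A): taxable = €5,065.00 − 3×€760.00 = €2,785.00
  11.19% × €2,785.00 = €311.64
Income Tax (Status B): taxable = €5,065.00 − 3×€760.00 = €2,785.00
  4.8% × €2,785.00 = €133.68
Difference: |€311.64 − €133.68| = €177.96 (higher under Status A)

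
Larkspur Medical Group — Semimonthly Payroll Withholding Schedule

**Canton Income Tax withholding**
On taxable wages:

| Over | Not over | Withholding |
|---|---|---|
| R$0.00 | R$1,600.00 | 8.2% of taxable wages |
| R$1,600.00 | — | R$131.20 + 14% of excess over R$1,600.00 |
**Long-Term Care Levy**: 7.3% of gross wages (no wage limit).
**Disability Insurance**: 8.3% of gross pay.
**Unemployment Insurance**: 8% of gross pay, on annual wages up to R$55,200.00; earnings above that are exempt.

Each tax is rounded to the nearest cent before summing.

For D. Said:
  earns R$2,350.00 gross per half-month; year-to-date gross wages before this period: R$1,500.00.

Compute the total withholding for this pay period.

R$790.80

Canton Income Tax: taxable = R$2,350.00
  R$131.20 + 14% × (R$2,350.00 − R$1,600.00) = R$131.20 + 14% × R$750.00 = R$236.20
Long-Term Care Levy: 7.3% × R$2,350.00 = R$171.55
Disability Insurance: 8.3% × R$2,350.00 = R$195.05
Unemployment Insurance: 8% × R$2,350.00 = R$188.00
Total: R$236.20 + R$171.55 + R$195.05 + R$188.00 = R$790.80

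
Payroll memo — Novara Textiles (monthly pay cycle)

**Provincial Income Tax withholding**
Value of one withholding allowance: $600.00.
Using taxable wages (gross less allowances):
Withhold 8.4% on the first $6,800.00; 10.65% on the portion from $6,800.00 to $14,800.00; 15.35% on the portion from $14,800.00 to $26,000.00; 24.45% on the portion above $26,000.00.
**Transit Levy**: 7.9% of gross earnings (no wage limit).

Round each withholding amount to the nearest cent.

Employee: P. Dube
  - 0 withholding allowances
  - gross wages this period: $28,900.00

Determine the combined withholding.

Provincial Income Tax: taxable = $28,900.00
  $3,142.40 + 24.45% × ($28,900.00 − $26,000.00) = $3,142.40 + 24.45% × $2,900.00 = $3,851.45
Transit Levy: 7.9% × $28,900.00 = $2,283.10
Total: $3,851.45 + $2,283.10 = $6,134.55

$6,134.55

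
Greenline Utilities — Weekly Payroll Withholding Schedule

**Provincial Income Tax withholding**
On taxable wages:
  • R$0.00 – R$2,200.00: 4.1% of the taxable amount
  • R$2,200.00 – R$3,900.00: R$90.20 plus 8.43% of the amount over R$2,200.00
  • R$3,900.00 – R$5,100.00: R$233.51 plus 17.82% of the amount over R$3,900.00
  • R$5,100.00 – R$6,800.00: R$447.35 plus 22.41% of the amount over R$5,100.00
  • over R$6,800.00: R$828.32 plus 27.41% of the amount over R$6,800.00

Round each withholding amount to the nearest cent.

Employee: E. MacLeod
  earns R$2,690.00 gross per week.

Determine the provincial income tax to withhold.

Provincial Income Tax: taxable = R$2,690.00
  R$90.20 + 8.43% × (R$2,690.00 − R$2,200.00) = R$90.20 + 8.43% × R$490.00 = R$131.51

R$131.51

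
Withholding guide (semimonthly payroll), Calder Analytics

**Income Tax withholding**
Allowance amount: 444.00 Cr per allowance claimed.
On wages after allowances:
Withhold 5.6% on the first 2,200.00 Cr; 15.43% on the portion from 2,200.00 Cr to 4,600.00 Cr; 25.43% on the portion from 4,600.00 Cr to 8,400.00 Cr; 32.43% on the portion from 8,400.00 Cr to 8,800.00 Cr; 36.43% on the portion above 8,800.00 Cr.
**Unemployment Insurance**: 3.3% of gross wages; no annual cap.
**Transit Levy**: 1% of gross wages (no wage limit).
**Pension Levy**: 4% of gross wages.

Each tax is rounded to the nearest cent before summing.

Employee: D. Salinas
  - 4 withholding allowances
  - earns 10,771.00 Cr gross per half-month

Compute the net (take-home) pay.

Income Tax: taxable = 10,771.00 Cr − 4×444.00 Cr = 8,995.00 Cr
  1,589.58 Cr + 36.43% × (8,995.00 Cr − 8,800.00 Cr) = 1,589.58 Cr + 36.43% × 195.00 Cr = 1,660.62 Cr
Unemployment Insurance: 3.3% × 10,771.00 Cr = 355.44 Cr
Transit Levy: 1% × 10,771.00 Cr = 107.71 Cr
Pension Levy: 4% × 10,771.00 Cr = 430.84 Cr
Total withheld: 1,660.62 Cr + 355.44 Cr + 107.71 Cr + 430.84 Cr = 2,554.61 Cr
Net pay: 10,771.00 Cr − 2,554.61 Cr = 8,216.39 Cr

8,216.39 Cr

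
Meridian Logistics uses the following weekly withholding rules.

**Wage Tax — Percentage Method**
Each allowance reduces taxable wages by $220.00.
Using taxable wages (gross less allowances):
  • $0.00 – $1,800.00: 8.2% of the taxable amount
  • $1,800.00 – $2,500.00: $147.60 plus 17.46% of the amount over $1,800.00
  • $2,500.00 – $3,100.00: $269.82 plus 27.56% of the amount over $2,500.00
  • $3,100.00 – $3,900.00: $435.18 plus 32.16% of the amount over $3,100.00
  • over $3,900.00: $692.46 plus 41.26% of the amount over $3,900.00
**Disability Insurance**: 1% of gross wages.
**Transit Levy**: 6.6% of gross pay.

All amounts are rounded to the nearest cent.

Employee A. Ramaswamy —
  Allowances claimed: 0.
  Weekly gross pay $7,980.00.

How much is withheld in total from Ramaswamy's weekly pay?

Wage Tax: taxable = $7,980.00
  $692.46 + 41.26% × ($7,980.00 − $3,900.00) = $692.46 + 41.26% × $4,080.00 = $2,375.87
Disability Insurance: 1% × $7,980.00 = $79.80
Transit Levy: 6.6% × $7,980.00 = $526.68
Total: $2,375.87 + $79.80 + $526.68 = $2,982.35

$2,982.35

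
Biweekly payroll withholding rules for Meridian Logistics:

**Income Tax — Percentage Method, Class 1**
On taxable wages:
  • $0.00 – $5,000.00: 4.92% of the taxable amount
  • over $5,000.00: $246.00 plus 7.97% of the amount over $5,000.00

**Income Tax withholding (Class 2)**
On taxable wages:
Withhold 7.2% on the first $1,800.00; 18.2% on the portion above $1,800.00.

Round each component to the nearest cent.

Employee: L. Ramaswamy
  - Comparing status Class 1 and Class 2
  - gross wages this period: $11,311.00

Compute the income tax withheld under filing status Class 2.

Income Tax (Class 2): taxable = $11,311.00
  $129.60 + 18.2% × ($11,311.00 − $1,800.00) = $129.60 + 18.2% × $9,511.00 = $1,860.60

$1,860.60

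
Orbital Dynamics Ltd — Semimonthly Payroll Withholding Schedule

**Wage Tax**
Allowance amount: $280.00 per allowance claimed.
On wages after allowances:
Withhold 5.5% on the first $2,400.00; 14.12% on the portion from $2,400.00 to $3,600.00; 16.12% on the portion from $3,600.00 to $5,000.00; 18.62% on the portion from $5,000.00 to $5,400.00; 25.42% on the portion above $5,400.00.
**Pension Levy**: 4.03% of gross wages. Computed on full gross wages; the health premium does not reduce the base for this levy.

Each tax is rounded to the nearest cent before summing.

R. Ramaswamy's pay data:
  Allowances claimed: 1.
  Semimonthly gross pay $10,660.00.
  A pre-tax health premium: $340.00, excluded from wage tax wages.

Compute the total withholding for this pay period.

Wage Tax: taxable = $10,660.00 − $340.00 − 1×$280.00 = $10,040.00
  $601.60 + 25.42% × ($10,040.00 − $5,400.00) = $601.60 + 25.42% × $4,640.00 = $1,781.09
Pension Levy: 4.03% × $10,660.00 = $429.60
Total: $1,781.09 + $429.60 = $2,210.69

$2,210.69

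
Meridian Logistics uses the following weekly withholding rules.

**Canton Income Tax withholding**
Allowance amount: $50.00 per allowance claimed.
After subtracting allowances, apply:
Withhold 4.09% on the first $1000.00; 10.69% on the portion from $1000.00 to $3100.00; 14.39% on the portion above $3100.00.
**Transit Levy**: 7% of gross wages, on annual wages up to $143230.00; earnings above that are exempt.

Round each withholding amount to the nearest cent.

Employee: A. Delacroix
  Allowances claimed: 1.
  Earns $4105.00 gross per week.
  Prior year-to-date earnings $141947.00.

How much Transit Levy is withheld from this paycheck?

Transit Levy: cap $143230.00 − YTD $141947.00 = $1283.00 subject; 7% × $1283.00 = $89.81

$89.81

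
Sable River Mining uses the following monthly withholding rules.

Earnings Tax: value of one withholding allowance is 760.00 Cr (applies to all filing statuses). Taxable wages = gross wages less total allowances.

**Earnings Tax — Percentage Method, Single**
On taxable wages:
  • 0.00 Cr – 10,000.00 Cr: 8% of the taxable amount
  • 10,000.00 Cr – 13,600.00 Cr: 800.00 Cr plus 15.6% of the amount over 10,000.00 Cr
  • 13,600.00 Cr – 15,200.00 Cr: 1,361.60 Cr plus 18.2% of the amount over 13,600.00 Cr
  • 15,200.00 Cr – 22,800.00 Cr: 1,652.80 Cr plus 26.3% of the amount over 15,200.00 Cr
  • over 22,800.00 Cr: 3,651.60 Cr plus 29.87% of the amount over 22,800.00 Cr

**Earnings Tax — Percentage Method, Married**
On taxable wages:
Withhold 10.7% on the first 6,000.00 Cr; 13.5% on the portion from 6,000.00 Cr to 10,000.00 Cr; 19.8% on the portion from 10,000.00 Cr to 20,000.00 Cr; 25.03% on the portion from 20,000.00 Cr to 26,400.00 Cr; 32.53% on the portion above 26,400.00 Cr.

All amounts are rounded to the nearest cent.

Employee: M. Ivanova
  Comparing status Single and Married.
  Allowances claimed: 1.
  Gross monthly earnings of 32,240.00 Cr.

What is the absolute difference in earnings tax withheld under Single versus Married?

Earnings Tax (Single): taxable = 32,240.00 Cr − 1×760.00 Cr = 31,480.00 Cr
  3,651.60 Cr + 29.87% × (31,480.00 Cr − 22,800.00 Cr) = 3,651.60 Cr + 29.87% × 8,680.00 Cr = 6,244.32 Cr
Earnings Tax (Married): taxable = 32,240.00 Cr − 1×760.00 Cr = 31,480.00 Cr
  4,763.92 Cr + 32.53% × (31,480.00 Cr − 26,400.00 Cr) = 4,763.92 Cr + 32.53% × 5,080.00 Cr = 6,416.44 Cr
Difference: |6,244.32 Cr − 6,416.44 Cr| = 172.12 Cr (higher under Married)

172.12 Cr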